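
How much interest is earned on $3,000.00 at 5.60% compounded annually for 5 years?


Compound interest earned = final amount − principal.
A = P(1 + r/n)^(nt) = $3,000.00 × (1 + 0.056/1)^(1 × 5) = $3,939.50
Interest = A − P = $3,939.50 − $3,000.00 = $939.50

Interest = A - P = $939.50


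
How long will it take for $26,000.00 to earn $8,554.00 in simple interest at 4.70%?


Rearrange the simple interest formula for t:
I = P × r × t  ⇒  t = I / (P × r)
t = $8,554.00 / ($26,000.00 × 0.047)
t = 7

t = I/(P×r) = 7 years


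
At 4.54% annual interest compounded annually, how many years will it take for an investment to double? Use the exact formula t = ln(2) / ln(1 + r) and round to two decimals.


Doubling condition: (1 + r)^t = 2
Take ln of both sides: t × ln(1 + r) = ln(2)
t = ln(2) / ln(1 + r)
t = 0.693147 / 0.044400
t = 15.61

t = ln(2) / ln(1 + r) = 15.61 years


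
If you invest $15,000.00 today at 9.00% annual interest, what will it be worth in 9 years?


Future value formula: FV = PV × (1 + r)^t
FV = $15,000.00 × (1 + 0.09)^9
FV = $15,000.00 × 2.1718933
FV = $32,578.40

FV = PV × (1 + r)^t = $32,578.40


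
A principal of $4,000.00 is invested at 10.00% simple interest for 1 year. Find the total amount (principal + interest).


Total amount formula: A = P(1 + rt) = P + P·r·t
Interest: I = P × r × t = $4,000.00 × 0.1 × 1 = $400.00
A = P + I = $4,000.00 + $400.00 = $4,400.00

A = P + I = P(1 + rt) = $4,400.00


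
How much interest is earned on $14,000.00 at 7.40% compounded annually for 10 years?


Compound interest earned = final amount − principal.
A = P(1 + r/n)^(nt) = $14,000.00 × (1 + 0.074/1)^(1 × 10) = $28,587.15
Interest = A − P = $28,587.15 − $14,000.00 = $14,587.15

Interest = A - P = $14,587.15


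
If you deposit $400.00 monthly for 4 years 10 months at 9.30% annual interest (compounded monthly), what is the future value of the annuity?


Future value of an ordinary annuity: FV = PMT × ((1 + r)^n − 1) / r
Monthly rate r = 0.093/12 = 0.00775, n = 58
FV = $400.00 × ((1 + 0.093/12)^58 − 1) / (0.093/12)
FV = $400.00 × 72.879260
FV = $29,151.70

FV = PMT × ((1+r)^n - 1)/r = $29,151.70


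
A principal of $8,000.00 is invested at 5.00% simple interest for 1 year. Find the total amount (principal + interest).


Total amount formula: A = P(1 + rt) = P + P·r·t
Interest: I = P × r × t = $8,000.00 × 0.05 × 1 = $400.00
A = P + I = $8,000.00 + $400.00 = $8,400.00

A = P + I = P(1 + rt) = $8,400.00


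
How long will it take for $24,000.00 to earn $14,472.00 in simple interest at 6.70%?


Rearrange the simple interest formula for t:
I = P × r × t  ⇒  t = I / (P × r)
t = $14,472.00 / ($24,000.00 × 0.067)
t = 9

t = I/(P×r) = 9 years


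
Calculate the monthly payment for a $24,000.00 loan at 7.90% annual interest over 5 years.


Loan payment formula: PMT = PV × r / (1 − (1 + r)^(−n))
Monthly rate r = 0.079/12 ≈ 0.00658333, n = 60 months
Denominator: 1 − (1 + 0.079/12)^(−60) = 0.325447
PMT = $24,000.00 × (0.079/12) / 0.325447
PMT = $485.49 per month

PMT = PV × r / (1-(1+r)^(-n)) = $485.49/month


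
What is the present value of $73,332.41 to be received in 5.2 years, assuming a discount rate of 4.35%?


Present value formula: PV = FV / (1 + r)^t
PV = $73,332.41 / (1 + 0.0435)^5.2
PV = $73,332.41 / 1.2478453
PV = $58,767.23

PV = FV / (1 + r)^t = $58,767.23


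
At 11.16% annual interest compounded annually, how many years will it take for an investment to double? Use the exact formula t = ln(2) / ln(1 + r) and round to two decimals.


Doubling condition: (1 + r)^t = 2
Take ln of both sides: t × ln(1 + r) = ln(2)
t = ln(2) / ln(1 + r)
t = 0.693147 / 0.105800
t = 6.55

t = ln(2) / ln(1 + r) = 6.55 years


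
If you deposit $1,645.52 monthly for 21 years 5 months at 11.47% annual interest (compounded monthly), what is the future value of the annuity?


Future value of an ordinary annuity: FV = PMT × ((1 + r)^n − 1) / r
Monthly rate r = 0.1147/12 ≈ 0.00955833, n = 257
FV = $1,645.52 × ((1 + 0.1147/12)^257 − 1) / (0.1147/12)
FV = $1,645.52 × 1101.504064
FV = $1,812,546.97

FV = PMT × ((1+r)^n - 1)/r = $1,812,546.97


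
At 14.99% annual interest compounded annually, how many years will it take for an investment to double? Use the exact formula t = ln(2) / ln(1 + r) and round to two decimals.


Doubling condition: (1 + r)^t = 2
Take ln of both sides: t × ln(1 + r) = ln(2)
t = ln(2) / ln(1 + r)
t = 0.693147 / 0.139675
t = 4.96

t = ln(2) / ln(1 + r) = 4.96 years


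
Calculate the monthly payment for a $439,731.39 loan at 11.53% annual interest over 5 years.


Loan payment formula: PMT = PV × r / (1 − (1 + r)^(−n))
Monthly rate r = 0.1153/12 ≈ 0.00960833, n = 60 months
Denominator: 1 − (1 + 0.1153/12)^(−60) = 0.4365902
PMT = $439,731.39 × (0.1153/12) / 0.4365902
PMT = $9,677.46 per month

PMT = PV × r / (1-(1+r)^(-n)) = $9,677.46/month


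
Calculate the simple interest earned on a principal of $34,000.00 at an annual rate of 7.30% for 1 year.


Simple interest formula: I = P × r × t
I = $34,000.00 × 0.073 × 1
I = $2,482.00

I = P × r × t = $2,482.00


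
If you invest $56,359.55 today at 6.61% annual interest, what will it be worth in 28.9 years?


Future value formula: FV = PV × (1 + r)^t
FV = $56,359.55 × (1 + 0.0661)^28.9
FV = $56,359.55 × 6.3585862
FV = $358,367.06

FV = PV × (1 + r)^t = $358,367.06


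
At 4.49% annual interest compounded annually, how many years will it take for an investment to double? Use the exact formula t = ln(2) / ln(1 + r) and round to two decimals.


Doubling condition: (1 + r)^t = 2
Take ln of both sides: t × ln(1 + r) = ln(2)
t = ln(2) / ln(1 + r)
t = 0.693147 / 0.043921
t = 15.78

t = ln(2) / ln(1 + r) = 15.78 years


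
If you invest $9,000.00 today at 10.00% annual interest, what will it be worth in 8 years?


Future value formula: FV = PV × (1 + r)^t
FV = $9,000.00 × (1 + 0.1)^8
FV = $9,000.00 × 2.143589
FV = $19,292.30

FV = PV × (1 + r)^t = $19,292.30


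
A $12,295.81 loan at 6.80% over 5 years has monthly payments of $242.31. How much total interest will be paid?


Total paid over the life of the loan = PMT × n.
Total paid = $242.31 × 60 = $14,538.60
Total interest = total paid − principal = $14,538.60 − $12,295.81 = $2,242.79

Total interest = (PMT × n) - PV = $2,242.79


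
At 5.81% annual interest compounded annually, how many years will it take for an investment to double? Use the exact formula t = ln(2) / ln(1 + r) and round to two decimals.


Doubling condition: (1 + r)^t = 2
Take ln of both sides: t × ln(1 + r) = ln(2)
t = ln(2) / ln(1 + r)
t = 0.693147 / 0.056475
t = 12.27

t = ln(2) / ln(1 + r) = 12.27 years


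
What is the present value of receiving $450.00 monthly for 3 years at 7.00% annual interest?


Present value of an ordinary annuity: PV = PMT × (1 − (1 + r)^(−n)) / r
Monthly rate r = 0.07/12 ≈ 0.00583333, n = 36
PV = $450.00 × (1 − (1 + 0.07/12)^(−36)) / (0.07/12)
PV = $450.00 × 32.386464
PV = $14,573.91

PV = PMT × (1-(1+r)^(-n))/r = $14,573.91


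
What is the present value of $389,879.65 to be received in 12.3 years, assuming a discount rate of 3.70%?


Present value formula: PV = FV / (1 + r)^t
PV = $389,879.65 / (1 + 0.037)^12.3
PV = $389,879.65 / 1.5634309
PV = $249,374.40

PV = FV / (1 + r)^t = $249,374.40


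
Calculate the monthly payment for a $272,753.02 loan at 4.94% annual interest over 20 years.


Loan payment formula: PMT = PV × r / (1 − (1 + r)^(−n))
Monthly rate r = 0.0494/12 ≈ 0.00411667, n = 240 months
Denominator: 1 − (1 + 0.0494/12)^(−240) = 0.626924
PMT = $272,753.02 × (0.0494/12) / 0.626924
PMT = $1,791.02 per month

PMT = PV × r / (1-(1+r)^(-n)) = $1,791.02/month


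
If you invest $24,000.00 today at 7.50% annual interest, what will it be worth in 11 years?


Future value formula: FV = PV × (1 + r)^t
FV = $24,000.00 × (1 + 0.075)^11
FV = $24,000.00 × 2.2156089
FV = $53,174.61

FV = PV × (1 + r)^t = $53,174.61


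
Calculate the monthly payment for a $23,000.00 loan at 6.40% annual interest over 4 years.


Loan payment formula: PMT = PV × r / (1 − (1 + r)^(−n))
Monthly rate r = 0.064/12 ≈ 0.00533333, n = 48 months
Denominator: 1 − (1 + 0.064/12)^(−48) = 0.225331
PMT = $23,000.00 × (0.064/12) / 0.225331
PMT = $544.38 per month

PMT = PV × r / (1-(1+r)^(-n)) = $544.38/month


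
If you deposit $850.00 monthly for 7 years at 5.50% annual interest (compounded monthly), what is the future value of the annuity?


Future value of an ordinary annuity: FV = PMT × ((1 + r)^n − 1) / r
Monthly rate r = 0.055/12 ≈ 0.00458333, n = 84
FV = $850.00 × ((1 + 0.055/12)^84 − 1) / (0.055/12)
FV = $850.00 × 102.179391
FV = $86,852.48

FV = PMT × ((1+r)^n - 1)/r = $86,852.48


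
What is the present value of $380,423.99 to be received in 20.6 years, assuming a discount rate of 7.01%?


Present value formula: PV = FV / (1 + r)^t
PV = $380,423.99 / (1 + 0.0701)^20.6
PV = $380,423.99 / 4.037773
PV = $94,216.29

PV = FV / (1 + r)^t = $94,216.29


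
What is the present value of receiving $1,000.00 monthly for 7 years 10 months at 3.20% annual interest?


Present value of an ordinary annuity: PV = PMT × (1 − (1 + r)^(−n)) / r
Monthly rate r = 0.032/12 ≈ 0.00266667, n = 94
PV = $1,000.00 × (1 − (1 + 0.032/12)^(−94)) / (0.032/12)
PV = $1,000.00 × 83.046954
PV = $83,046.95

PV = PMT × (1-(1+r)^(-n))/r = $83,046.95


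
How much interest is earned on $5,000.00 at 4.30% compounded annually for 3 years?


Compound interest earned = final amount − principal.
A = P(1 + r/n)^(nt) = $5,000.00 × (1 + 0.043/1)^(1 × 3) = $5,673.13
Interest = A − P = $5,673.13 − $5,000.00 = $673.13

Interest = A - P = $673.13


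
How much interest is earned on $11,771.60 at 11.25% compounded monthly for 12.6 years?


Compound interest earned = final amount − principal.
A = P(1 + r/n)^(nt) = $11,771.60 × (1 + 0.1125/12)^(12 × 12.6) = $48,259.20
Interest = A − P = $48,259.20 − $11,771.60 = $36,487.60

Interest = A - P = $36,487.60


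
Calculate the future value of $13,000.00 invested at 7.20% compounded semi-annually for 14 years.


Compound interest formula: A = P(1 + r/n)^(nt)
A = $13,000.00 × (1 + 0.072/2)^(2 × 14)
Growth factor: (1 + 0.072/2)^28 = 2.6919882
A = $13,000.00 × 2.6919882
A = $34,995.85

A = P(1 + r/n)^(nt) = $34,995.85


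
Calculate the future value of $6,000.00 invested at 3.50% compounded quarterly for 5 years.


Compound interest formula: A = P(1 + r/n)^(nt)
A = $6,000.00 × (1 + 0.035/4)^(4 × 5)
Growth factor: (1 + 0.035/4)^20 = 1.190340
A = $6,000.00 × 1.190340
A = $7,142.04

A = P(1 + r/n)^(nt) = $7,142.04


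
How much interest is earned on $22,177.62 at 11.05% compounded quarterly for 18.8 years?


Compound interest earned = final amount − principal.
A = P(1 + r/n)^(nt) = $22,177.62 × (1 + 0.1105/4)^(4 × 18.8) = $172,139.87
Interest = A − P = $172,139.87 − $22,177.62 = $149,962.25

Interest = A - P = $149,962.25


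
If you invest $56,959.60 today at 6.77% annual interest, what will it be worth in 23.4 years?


Future value formula: FV = PV × (1 + r)^t
FV = $56,959.60 × (1 + 0.0677)^23.4
FV = $56,959.60 × 4.63139988
FV = $263,802.68

FV = PV × (1 + r)^t = $263,802.68


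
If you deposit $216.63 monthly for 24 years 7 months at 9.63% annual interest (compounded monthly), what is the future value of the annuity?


Future value of an ordinary annuity: FV = PMT × ((1 + r)^n − 1) / r
Monthly rate r = 0.0963/12 = 0.008025, n = 295
FV = $216.63 × ((1 + 0.0963/12)^295 − 1) / (0.0963/12)
FV = $216.63 × 1192.400382
FV = $258,309.69

FV = PMT × ((1+r)^n - 1)/r = $258,309.69


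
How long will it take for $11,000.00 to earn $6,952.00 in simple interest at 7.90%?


Rearrange the simple interest formula for t:
I = P × r × t  ⇒  t = I / (P × r)
t = $6,952.00 / ($11,000.00 × 0.079)
t = 8

t = I/(P×r) = 8 years


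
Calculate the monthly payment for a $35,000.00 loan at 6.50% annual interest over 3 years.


Loan payment formula: PMT = PV × r / (1 − (1 + r)^(−n))
Monthly rate r = 0.065/12 ≈ 0.00541667, n = 36 months
Denominator: 1 − (1 + 0.065/12)^(−36) = 0.176732
PMT = $35,000.00 × (0.065/12) / 0.176732
PMT = $1,072.72 per month

PMT = PV × r / (1-(1+r)^(-n)) = $1,072.72/month


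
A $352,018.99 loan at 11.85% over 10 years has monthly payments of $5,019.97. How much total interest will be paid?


Total paid over the life of the loan = PMT × n.
Total paid = $5,019.97 × 120 = $602,396.40
Total interest = total paid − principal = $602,396.40 − $352,018.99 = $250,377.41

Total interest = (PMT × n) - PV = $250,377.41


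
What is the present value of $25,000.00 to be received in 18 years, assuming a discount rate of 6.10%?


Present value formula: PV = FV / (1 + r)^t
PV = $25,000.00 / (1 + 0.061)^18
PV = $25,000.00 / 2.903200
PV = $8,611.19

PV = FV / (1 + r)^t = $8,611.19


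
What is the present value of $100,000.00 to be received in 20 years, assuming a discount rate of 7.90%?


Present value formula: PV = FV / (1 + r)^t
PV = $100,000.00 / (1 + 0.079)^20
PV = $100,000.00 / 4.575398
PV = $21,856.02

PV = FV / (1 + r)^t = $21,856.02


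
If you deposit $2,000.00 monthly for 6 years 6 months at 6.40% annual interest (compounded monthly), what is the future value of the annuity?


Future value of an ordinary annuity: FV = PMT × ((1 + r)^n − 1) / r
Monthly rate r = 0.064/12 ≈ 0.00533333, n = 78
FV = $2,000.00 × ((1 + 0.064/12)^78 − 1) / (0.064/12)
FV = $2,000.00 × 96.414586
FV = $192,829.17

FV = PMT × ((1+r)^n - 1)/r = $192,829.17


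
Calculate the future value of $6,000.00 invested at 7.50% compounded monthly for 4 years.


Compound interest formula: A = P(1 + r/n)^(nt)
A = $6,000.00 × (1 + 0.075/12)^(12 × 4)
Growth factor: (1 + 0.075/12)^48 = 1.348599
A = $6,000.00 × 1.348599
A = $8,091.59

A = P(1 + r/n)^(nt) = $8,091.59


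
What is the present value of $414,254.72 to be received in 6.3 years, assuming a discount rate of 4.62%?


Present value formula: PV = FV / (1 + r)^t
PV = $414,254.72 / (1 + 0.0462)^6.3
PV = $414,254.72 / 1.3291461
PV = $311,669.82

PV = FV / (1 + r)^t = $311,669.82


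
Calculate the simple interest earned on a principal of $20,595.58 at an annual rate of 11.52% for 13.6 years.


Simple interest formula: I = P × r × t
I = $20,595.58 × 0.1152 × 13.6
I = $32,267.51

I = P × r × t = $32,267.51


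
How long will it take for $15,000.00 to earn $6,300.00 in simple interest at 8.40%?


Rearrange the simple interest formula for t:
I = P × r × t  ⇒  t = I / (P × r)
t = $6,300.00 / ($15,000.00 × 0.084)
t = 5

t = I/(P×r) = 5 years


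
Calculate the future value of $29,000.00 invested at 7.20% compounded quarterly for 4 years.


Compound interest formula: A = P(1 + r/n)^(nt)
A = $29,000.00 × (1 + 0.072/4)^(4 × 4)
Growth factor: (1 + 0.072/4)^16 = 1.3303455
A = $29,000.00 × 1.3303455
A = $38,580.02

A = P(1 + r/n)^(nt) = $38,580.02


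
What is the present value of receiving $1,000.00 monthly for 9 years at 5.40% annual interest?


Present value of an ordinary annuity: PV = PMT × (1 − (1 + r)^(−n)) / r
Monthly rate r = 0.054/12 = 0.0045, n = 108
PV = $1,000.00 × (1 − (1 + 0.054/12)^(−108)) / (0.054/12)
PV = $1,000.00 × 85.388277
PV = $85,388.28

PV = PMT × (1-(1+r)^(-n))/r = $85,388.28


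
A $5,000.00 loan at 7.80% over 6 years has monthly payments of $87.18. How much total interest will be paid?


Total paid over the life of the loan = PMT × n.
Total paid = $87.18 × 72 = $6,276.96
Total interest = total paid − principal = $6,276.96 − $5,000.00 = $1,276.96

Total interest = (PMT × n) - PV = $1,276.96


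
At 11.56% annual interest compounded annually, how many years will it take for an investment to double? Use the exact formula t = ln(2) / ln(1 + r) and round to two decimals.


Doubling condition: (1 + r)^t = 2
Take ln of both sides: t × ln(1 + r) = ln(2)
t = ln(2) / ln(1 + r)
t = 0.693147 / 0.109392
t = 6.34

t = ln(2) / ln(1 + r) = 6.34 years


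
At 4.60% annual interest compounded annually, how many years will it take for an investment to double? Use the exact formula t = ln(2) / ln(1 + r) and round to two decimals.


Doubling condition: (1 + r)^t = 2
Take ln of both sides: t × ln(1 + r) = ln(2)
t = ln(2) / ln(1 + r)
t = 0.693147 / 0.044973
t = 15.41

t = ln(2) / ln(1 + r) = 15.41 years


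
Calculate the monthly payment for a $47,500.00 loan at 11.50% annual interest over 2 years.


Loan payment formula: PMT = PV × r / (1 − (1 + r)^(−n))
Monthly rate r = 0.115/12 ≈ 0.00958333, n = 24 months
Denominator: 1 − (1 + 0.115/12)^(−24) = 0.204596
PMT = $47,500.00 × (0.115/12) / 0.204596
PMT = $2,224.91 per month

PMT = PV × r / (1-(1+r)^(-n)) = $2,224.91/month


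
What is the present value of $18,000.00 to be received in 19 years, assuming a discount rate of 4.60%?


Present value formula: PV = FV / (1 + r)^t
PV = $18,000.00 / (1 + 0.046)^19
PV = $18,000.00 / 2.350185
PV = $7,658.97

PV = FV / (1 + r)^t = $7,658.97


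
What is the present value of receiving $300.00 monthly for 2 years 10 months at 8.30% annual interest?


Present value of an ordinary annuity: PV = PMT × (1 − (1 + r)^(−n)) / r
Monthly rate r = 0.083/12 ≈ 0.00691667, n = 34
PV = $300.00 × (1 − (1 + 0.083/12)^(−34)) / (0.083/12)
PV = $300.00 × 30.205408
PV = $9,061.62

PV = PMT × (1-(1+r)^(-n))/r = $9,061.62


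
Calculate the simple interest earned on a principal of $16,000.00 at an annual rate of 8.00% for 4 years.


Simple interest formula: I = P × r × t
I = $16,000.00 × 0.08 × 4
I = $5,120.00

I = P × r × t = $5,120.00


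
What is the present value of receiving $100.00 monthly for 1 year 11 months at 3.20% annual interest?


Present value of an ordinary annuity: PV = PMT × (1 − (1 + r)^(−n)) / r
Monthly rate r = 0.032/12 ≈ 0.00266667, n = 23
PV = $100.00 × (1 − (1 + 0.032/12)^(−23)) / (0.032/12)
PV = $100.00 × 22.280076
PV = $2,228.01

PV = PMT × (1-(1+r)^(-n))/r = $2,228.01


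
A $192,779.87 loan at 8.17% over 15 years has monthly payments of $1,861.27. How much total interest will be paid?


Total paid over the life of the loan = PMT × n.
Total paid = $1,861.27 × 180 = $335,028.60
Total interest = total paid − principal = $335,028.60 − $192,779.87 = $142,248.73

Total interest = (PMT × n) - PV = $142,248.73


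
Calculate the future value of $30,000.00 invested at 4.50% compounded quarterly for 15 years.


Compound interest formula: A = P(1 + r/n)^(nt)
A = $30,000.00 × (1 + 0.045/4)^(4 × 15)
Growth factor: (1 + 0.045/4)^60 = 1.9566452
A = $30,000.00 × 1.9566452
A = $58,699.36

A = P(1 + r/n)^(nt) = $58,699.36


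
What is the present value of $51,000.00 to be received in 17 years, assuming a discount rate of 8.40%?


Present value formula: PV = FV / (1 + r)^t
PV = $51,000.00 / (1 + 0.084)^17
PV = $51,000.00 / 3.940014
PV = $12,944.12

PV = FV / (1 + r)^t = $12,944.12


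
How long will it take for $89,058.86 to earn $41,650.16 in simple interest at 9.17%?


Rearrange the simple interest formula for t:
I = P × r × t  ⇒  t = I / (P × r)
t = $41,650.16 / ($89,058.86 × 0.0917)
t = 5.1

t = I/(P×r) = 5.1 years


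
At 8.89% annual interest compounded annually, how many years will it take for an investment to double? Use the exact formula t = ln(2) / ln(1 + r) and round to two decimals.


Doubling condition: (1 + r)^t = 2
Take ln of both sides: t × ln(1 + r) = ln(2)
t = ln(2) / ln(1 + r)
t = 0.693147 / 0.085168
t = 8.14

t = ln(2) / ln(1 + r) = 8.14 years


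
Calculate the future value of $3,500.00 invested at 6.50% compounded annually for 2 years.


Compound interest formula: A = P(1 + r/n)^(nt)
A = $3,500.00 × (1 + 0.065/1)^(1 × 2)
Growth factor: (1 + 0.065/1)^2 = 1.134225
A = $3,500.00 × 1.134225
A = $3,969.79

A = P(1 + r/n)^(nt) = $3,969.79


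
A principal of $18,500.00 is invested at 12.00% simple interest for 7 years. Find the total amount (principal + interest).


Total amount formula: A = P(1 + rt) = P + P·r·t
Interest: I = P × r × t = $18,500.00 × 0.12 × 7 = $15,540.00
A = P + I = $18,500.00 + $15,540.00 = $34,040.00

A = P + I = P(1 + rt) = $34,040.00


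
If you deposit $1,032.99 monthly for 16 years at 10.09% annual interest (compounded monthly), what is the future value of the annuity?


Future value of an ordinary annuity: FV = PMT × ((1 + r)^n − 1) / r
Monthly rate r = 0.1009/12 ≈ 0.00840833, n = 192
FV = $1,032.99 × ((1 + 0.1009/12)^192 − 1) / (0.1009/12)
FV = $1,032.99 × 474.656661
FV = $490,315.58

FV = PMT × ((1+r)^n - 1)/r = $490,315.58


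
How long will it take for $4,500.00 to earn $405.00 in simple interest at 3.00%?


Rearrange the simple interest formula for t:
I = P × r × t  ⇒  t = I / (P × r)
t = $405.00 / ($4,500.00 × 0.03)
t = 3

t = I/(P×r) = 3 years


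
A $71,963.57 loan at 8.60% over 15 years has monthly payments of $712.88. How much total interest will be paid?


Total paid over the life of the loan = PMT × n.
Total paid = $712.88 × 180 = $128,318.40
Total interest = total paid − principal = $128,318.40 − $71,963.57 = $56,354.83

Total interest = (PMT × n) - PV = $56,354.83


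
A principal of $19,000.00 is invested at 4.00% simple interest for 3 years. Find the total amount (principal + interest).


Total amount formula: A = P(1 + rt) = P + P·r·t
Interest: I = P × r × t = $19,000.00 × 0.04 × 3 = $2,280.00
A = P + I = $19,000.00 + $2,280.00 = $21,280.00

A = P + I = P(1 + rt) = $21,280.00


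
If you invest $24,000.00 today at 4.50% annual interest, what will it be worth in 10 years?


Future value formula: FV = PV × (1 + r)^t
FV = $24,000.00 × (1 + 0.045)^10
FV = $24,000.00 × 1.5529694
FV = $37,271.27

FV = PV × (1 + r)^t = $37,271.27


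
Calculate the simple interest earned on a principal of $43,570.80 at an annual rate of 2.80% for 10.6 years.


Simple interest formula: I = P × r × t
I = $43,570.80 × 0.028 × 10.6
I = $12,931.81

I = P × r × t = $12,931.81


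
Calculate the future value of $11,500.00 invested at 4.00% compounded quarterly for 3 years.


Compound interest formula: A = P(1 + r/n)^(nt)
A = $11,500.00 × (1 + 0.04/4)^(4 × 3)
Growth factor: (1 + 0.04/4)^12 = 1.126825
A = $11,500.00 × 1.126825
A = $12,958.49

A = P(1 + r/n)^(nt) = $12,958.49


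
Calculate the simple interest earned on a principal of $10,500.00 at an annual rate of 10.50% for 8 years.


Simple interest formula: I = P × r × t
I = $10,500.00 × 0.105 × 8
I = $8,820.00

I = P × r × t = $8,820.00


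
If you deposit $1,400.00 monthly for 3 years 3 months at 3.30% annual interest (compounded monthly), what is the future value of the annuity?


Future value of an ordinary annuity: FV = PMT × ((1 + r)^n − 1) / r
Monthly rate r = 0.033/12 = 0.00275, n = 39
FV = $1,400.00 × ((1 + 0.033/12)^39 − 1) / (0.033/12)
FV = $1,400.00 × 41.108608
FV = $57,552.05

FV = PMT × ((1+r)^n - 1)/r = $57,552.05


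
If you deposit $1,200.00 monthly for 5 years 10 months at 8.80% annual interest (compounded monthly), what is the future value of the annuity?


Future value of an ordinary annuity: FV = PMT × ((1 + r)^n − 1) / r
Monthly rate r = 0.088/12 ≈ 0.00733333, n = 70
FV = $1,200.00 × ((1 + 0.088/12)^70 − 1) / (0.088/12)
FV = $1,200.00 × 91.053373
FV = $109,264.05

FV = PMT × ((1+r)^n - 1)/r = $109,264.05


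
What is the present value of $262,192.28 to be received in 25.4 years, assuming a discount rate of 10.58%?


Present value formula: PV = FV / (1 + r)^t
PV = $262,192.28 / (1 + 0.1058)^25.4
PV = $262,192.28 / 12.864274
PV = $20,381.43

PV = FV / (1 + r)^t = $20,381.43


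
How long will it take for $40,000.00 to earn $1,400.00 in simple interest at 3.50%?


Rearrange the simple interest formula for t:
I = P × r × t  ⇒  t = I / (P × r)
t = $1,400.00 / ($40,000.00 × 0.035)
t = 1

t = I/(P×r) = 1 year


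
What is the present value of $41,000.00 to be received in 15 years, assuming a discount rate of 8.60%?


Present value formula: PV = FV / (1 + r)^t
PV = $41,000.00 / (1 + 0.086)^15
PV = $41,000.00 / 3.4470484
PV = $11,894.23

PV = FV / (1 + r)^t = $11,894.23


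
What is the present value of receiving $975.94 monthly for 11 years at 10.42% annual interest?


Present value of an ordinary annuity: PV = PMT × (1 − (1 + r)^(−n)) / r
Monthly rate r = 0.1042/12 ≈ 0.00868333, n = 132
PV = $975.94 × (1 − (1 + 0.1042/12)^(−132)) / (0.1042/12)
PV = $975.94 × 78.377874
PV = $76,492.10

PV = PMT × (1-(1+r)^(-n))/r = $76,492.10


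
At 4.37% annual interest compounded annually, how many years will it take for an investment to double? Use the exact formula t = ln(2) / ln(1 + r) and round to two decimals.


Doubling condition: (1 + r)^t = 2
Take ln of both sides: t × ln(1 + r) = ln(2)
t = ln(2) / ln(1 + r)
t = 0.693147 / 0.042772
t = 16.21

t = ln(2) / ln(1 + r) = 16.21 years


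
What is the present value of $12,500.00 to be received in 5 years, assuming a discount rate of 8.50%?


Present value formula: PV = FV / (1 + r)^t
PV = $12,500.00 / (1 + 0.085)^5
PV = $12,500.00 / 1.503657
PV = $8,313.07

PV = FV / (1 + r)^t = $8,313.07


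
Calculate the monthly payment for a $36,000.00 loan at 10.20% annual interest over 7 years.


Loan payment formula: PMT = PV × r / (1 − (1 + r)^(−n))
Monthly rate r = 0.102/12 = 0.0085, n = 84 months
Denominator: 1 − (1 + 0.102/12)^(−84) = 0.508839
PMT = $36,000.00 × (0.102/12) / 0.508839
PMT = $601.37 per month

PMT = PV × r / (1-(1+r)^(-n)) = $601.37/month


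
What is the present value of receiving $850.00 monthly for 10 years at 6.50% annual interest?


Present value of an ordinary annuity: PV = PMT × (1 − (1 + r)^(−n)) / r
Monthly rate r = 0.065/12 ≈ 0.00541667, n = 120
PV = $850.00 × (1 − (1 + 0.065/12)^(−120)) / (0.065/12)
PV = $850.00 × 88.0684997
PV = $74,858.22

PV = PMT × (1-(1+r)^(-n))/r = $74,858.22


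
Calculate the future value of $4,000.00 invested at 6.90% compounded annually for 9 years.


Compound interest formula: A = P(1 + r/n)^(nt)
A = $4,000.00 × (1 + 0.069/1)^(1 × 9)
Growth factor: (1 + 0.069/1)^9 = 1.823053
A = $4,000.00 × 1.823053
A = $7,292.21

A = P(1 + r/n)^(nt) = $7,292.21


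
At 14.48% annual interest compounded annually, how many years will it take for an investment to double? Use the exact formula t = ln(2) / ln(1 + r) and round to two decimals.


Doubling condition: (1 + r)^t = 2
Take ln of both sides: t × ln(1 + r) = ln(2)
t = ln(2) / ln(1 + r)
t = 0.693147 / 0.135230
t = 5.13

t = ln(2) / ln(1 + r) = 5.13 years


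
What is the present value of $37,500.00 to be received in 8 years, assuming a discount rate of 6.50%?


Present value formula: PV = FV / (1 + r)^t
PV = $37,500.00 / (1 + 0.065)^8
PV = $37,500.00 / 1.654996
PV = $22,658.67

PV = FV / (1 + r)^t = $22,658.67


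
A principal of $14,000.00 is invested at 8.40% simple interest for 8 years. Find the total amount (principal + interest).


Total amount formula: A = P(1 + rt) = P + P·r·t
Interest: I = P × r × t = $14,000.00 × 0.084 × 8 = $9,408.00
A = P + I = $14,000.00 + $9,408.00 = $23,408.00

A = P + I = P(1 + rt) = $23,408.00


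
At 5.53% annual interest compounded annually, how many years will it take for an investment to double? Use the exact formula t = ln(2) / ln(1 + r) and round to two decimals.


Doubling condition: (1 + r)^t = 2
Take ln of both sides: t × ln(1 + r) = ln(2)
t = ln(2) / ln(1 + r)
t = 0.693147 / 0.053825
t = 12.88

t = ln(2) / ln(1 + r) = 12.88 years


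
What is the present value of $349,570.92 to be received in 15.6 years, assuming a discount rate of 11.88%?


Present value formula: PV = FV / (1 + r)^t
PV = $349,570.92 / (1 + 0.1188)^15.6
PV = $349,570.92 / 5.761537
PV = $60,673.21

PV = FV / (1 + r)^t = $60,673.21


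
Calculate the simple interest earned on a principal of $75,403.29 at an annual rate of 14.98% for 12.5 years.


Simple interest formula: I = P × r × t
I = $75,403.29 × 0.1498 × 12.5
I = $141,192.66

I = P × r × t = $141,192.66


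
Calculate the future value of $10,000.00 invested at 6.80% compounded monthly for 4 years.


Compound interest formula: A = P(1 + r/n)^(nt)
A = $10,000.00 × (1 + 0.068/12)^(12 × 4)
Growth factor: (1 + 0.068/12)^48 = 1.311580
A = $10,000.00 × 1.311580
A = $13,115.80

A = P(1 + r/n)^(nt) = $13,115.80


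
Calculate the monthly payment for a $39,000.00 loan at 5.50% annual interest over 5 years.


Loan payment formula: PMT = PV × r / (1 − (1 + r)^(−n))
Monthly rate r = 0.055/12 ≈ 0.00458333, n = 60 months
Denominator: 1 − (1 + 0.055/12)^(−60) = 0.239950
PMT = $39,000.00 × (0.055/12) / 0.239950
PMT = $744.95 per month

PMT = PV × r / (1-(1+r)^(-n)) = $744.95/month


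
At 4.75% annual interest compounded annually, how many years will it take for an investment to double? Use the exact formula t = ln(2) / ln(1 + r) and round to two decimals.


Doubling condition: (1 + r)^t = 2
Take ln of both sides: t × ln(1 + r) = ln(2)
t = ln(2) / ln(1 + r)
t = 0.693147 / 0.046406
t = 14.94

t = ln(2) / ln(1 + r) = 14.94 years


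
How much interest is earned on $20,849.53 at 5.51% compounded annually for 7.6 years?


Compound interest earned = final amount − principal.
A = P(1 + r/n)^(nt) = $20,849.53 × (1 + 0.0551/1)^(1 × 7.6) = $31,342.08
Interest = A − P = $31,342.08 − $20,849.53 = $10,492.55

Interest = A - P = $10,492.55


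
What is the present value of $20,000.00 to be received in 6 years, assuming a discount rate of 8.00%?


Present value formula: PV = FV / (1 + r)^t
PV = $20,000.00 / (1 + 0.08)^6
PV = $20,000.00 / 1.5868743
PV = $12,603.39

PV = FV / (1 + r)^t = $12,603.39


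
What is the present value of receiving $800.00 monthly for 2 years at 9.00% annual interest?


Present value of an ordinary annuity: PV = PMT × (1 − (1 + r)^(−n)) / r
Monthly rate r = 0.09/12 = 0.0075, n = 24
PV = $800.00 × (1 − (1 + 0.09/12)^(−24)) / (0.09/12)
PV = $800.00 × 21.889146
PV = $17,511.32

PV = PMT × (1-(1+r)^(-n))/r = $17,511.32


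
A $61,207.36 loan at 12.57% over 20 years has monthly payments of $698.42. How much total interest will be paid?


Total paid over the life of the loan = PMT × n.
Total paid = $698.42 × 240 = $167,620.80
Total interest = total paid − principal = $167,620.80 − $61,207.36 = $106,413.44

Total interest = (PMT × n) - PV = $106,413.44


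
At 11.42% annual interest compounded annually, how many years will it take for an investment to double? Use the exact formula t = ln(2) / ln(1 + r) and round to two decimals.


Doubling condition: (1 + r)^t = 2
Take ln of both sides: t × ln(1 + r) = ln(2)
t = ln(2) / ln(1 + r)
t = 0.693147 / 0.108137
t = 6.41

t = ln(2) / ln(1 + r) = 6.41 years


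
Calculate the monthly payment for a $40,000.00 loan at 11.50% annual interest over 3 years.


Loan payment formula: PMT = PV × r / (1 − (1 + r)^(−n))
Monthly rate r = 0.115/12 ≈ 0.00958333, n = 36 months
Denominator: 1 − (1 + 0.115/12)^(−36) = 0.290615
PMT = $40,000.00 × (0.115/12) / 0.290615
PMT = $1,319.04 per month

PMT = PV × r / (1-(1+r)^(-n)) = $1,319.04/month


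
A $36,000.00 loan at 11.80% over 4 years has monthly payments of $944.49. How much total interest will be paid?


Total paid over the life of the loan = PMT × n.
Total paid = $944.49 × 48 = $45,335.52
Total interest = total paid − principal = $45,335.52 − $36,000.00 = $9,335.52

Total interest = (PMT × n) - PV = $9,335.52


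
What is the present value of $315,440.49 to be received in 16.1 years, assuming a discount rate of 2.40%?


Present value formula: PV = FV / (1 + r)^t
PV = $315,440.49 / (1 + 0.024)^16.1
PV = $315,440.49 / 1.4649719
PV = $215,321.87

PV = FV / (1 + r)^t = $215,321.87


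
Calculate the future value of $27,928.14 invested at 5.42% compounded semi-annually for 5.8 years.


Compound interest formula: A = P(1 + r/n)^(nt)
A = $27,928.14 × (1 + 0.0542/2)^(2 × 5.8)
Growth factor: (1 + 0.0542/2)^11.6 = 1.3636649
A = $27,928.14 × 1.3636649
A = $38,084.62

A = P(1 + r/n)^(nt) = $38,084.62


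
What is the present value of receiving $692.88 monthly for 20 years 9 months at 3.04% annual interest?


Present value of an ordinary annuity: PV = PMT × (1 − (1 + r)^(−n)) / r
Monthly rate r = 0.0304/12 ≈ 0.00253333, n = 249
PV = $692.88 × (1 − (1 + 0.0304/12)^(−249)) / (0.0304/12)
PV = $692.88 × 184.503727
PV = $127,838.94

PV = PMT × (1-(1+r)^(-n))/r = $127,838.94


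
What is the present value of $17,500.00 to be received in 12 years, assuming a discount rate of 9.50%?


Present value formula: PV = FV / (1 + r)^t
PV = $17,500.00 / (1 + 0.095)^12
PV = $17,500.00 / 2.971457
PV = $5,889.37

PV = FV / (1 + r)^t = $5,889.37


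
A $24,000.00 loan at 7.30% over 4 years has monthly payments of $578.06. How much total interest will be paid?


Total paid over the life of the loan = PMT × n.
Total paid = $578.06 × 48 = $27,746.88
Total interest = total paid − principal = $27,746.88 − $24,000.00 = $3,746.88

Total interest = (PMT × n) - PV = $3,746.88


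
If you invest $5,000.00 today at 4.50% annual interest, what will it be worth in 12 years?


Future value formula: FV = PV × (1 + r)^t
FV = $5,000.00 × (1 + 0.045)^12
FV = $5,000.00 × 1.6958814
FV = $8,479.41

FV = PV × (1 + r)^t = $8,479.41


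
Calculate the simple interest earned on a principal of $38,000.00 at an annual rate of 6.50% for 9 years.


Simple interest formula: I = P × r × t
I = $38,000.00 × 0.065 × 9
I = $22,230.00

I = P × r × t = $22,230.00


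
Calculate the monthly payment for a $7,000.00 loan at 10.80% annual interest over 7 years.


Loan payment formula: PMT = PV × r / (1 − (1 + r)^(−n))
Monthly rate r = 0.108/12 = 0.009, n = 84 months
Denominator: 1 − (1 + 0.108/12)^(−84) = 0.528869
PMT = $7,000.00 × (0.108/12) / 0.528869
PMT = $119.12 per month

PMT = PV × r / (1-(1+r)^(-n)) = $119.12/month


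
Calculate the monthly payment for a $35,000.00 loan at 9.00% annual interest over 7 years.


Loan payment formula: PMT = PV × r / (1 − (1 + r)^(−n))
Monthly rate r = 0.09/12 = 0.0075, n = 84 months
Denominator: 1 − (1 + 0.09/12)^(−84) = 0.466155
PMT = $35,000.00 × (0.09/12) / 0.466155
PMT = $563.12 per month

PMT = PV × r / (1-(1+r)^(-n)) = $563.12/month


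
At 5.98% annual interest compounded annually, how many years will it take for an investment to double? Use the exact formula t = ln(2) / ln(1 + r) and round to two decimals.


Doubling condition: (1 + r)^t = 2
Take ln of both sides: t × ln(1 + r) = ln(2)
t = ln(2) / ln(1 + r)
t = 0.693147 / 0.058080
t = 11.93

t = ln(2) / ln(1 + r) = 11.93 years


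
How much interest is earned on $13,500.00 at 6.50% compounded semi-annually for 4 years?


Compound interest earned = final amount − principal.
A = P(1 + r/n)^(nt) = $13,500.00 × (1 + 0.065/2)^(2 × 4) = $17,436.30
Interest = A − P = $17,436.30 − $13,500.00 = $3,936.30

Interest = A - P = $3,936.30


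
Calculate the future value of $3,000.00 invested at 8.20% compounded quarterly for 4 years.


Compound interest formula: A = P(1 + r/n)^(nt)
A = $3,000.00 × (1 + 0.082/4)^(4 × 4)
Growth factor: (1 + 0.082/4)^16 = 1.383592
A = $3,000.00 × 1.383592
A = $4,150.78

A = P(1 + r/n)^(nt) = $4,150.78


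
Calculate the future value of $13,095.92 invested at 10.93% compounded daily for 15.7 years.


Compound interest formula: A = P(1 + r/n)^(nt)
A = $13,095.92 × (1 + 0.1093/365)^(365 × 15.7)
Growth factor: (1 + 0.1093/365)^5730.5 = 5.560862
A = $13,095.92 × 5.560862
A = $72,824.60

A = P(1 + r/n)^(nt) = $72,824.60


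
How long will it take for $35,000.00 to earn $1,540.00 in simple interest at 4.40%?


Rearrange the simple interest formula for t:
I = P × r × t  ⇒  t = I / (P × r)
t = $1,540.00 / ($35,000.00 × 0.044)
t = 1

t = I/(P×r) = 1 year


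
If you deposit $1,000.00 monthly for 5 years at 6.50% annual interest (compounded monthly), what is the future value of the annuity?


Future value of an ordinary annuity: FV = PMT × ((1 + r)^n − 1) / r
Monthly rate r = 0.065/12 ≈ 0.00541667, n = 60
FV = $1,000.00 × ((1 + 0.065/12)^60 − 1) / (0.065/12)
FV = $1,000.00 × 70.673968
FV = $70,673.97

FV = PMT × ((1+r)^n - 1)/r = $70,673.97


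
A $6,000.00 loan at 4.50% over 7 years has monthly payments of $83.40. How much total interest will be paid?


Total paid over the life of the loan = PMT × n.
Total paid = $83.40 × 84 = $7,005.60
Total interest = total paid − principal = $7,005.60 − $6,000.00 = $1,005.60

Total interest = (PMT × n) - PV = $1,005.60


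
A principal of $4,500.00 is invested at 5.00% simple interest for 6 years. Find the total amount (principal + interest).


Total amount formula: A = P(1 + rt) = P + P·r·t
Interest: I = P × r × t = $4,500.00 × 0.05 × 6 = $1,350.00
A = P + I = $4,500.00 + $1,350.00 = $5,850.00

A = P + I = P(1 + rt) = $5,850.00


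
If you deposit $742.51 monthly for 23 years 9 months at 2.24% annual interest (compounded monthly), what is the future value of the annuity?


Future value of an ordinary annuity: FV = PMT × ((1 + r)^n − 1) / r
Monthly rate r = 0.0224/12 ≈ 0.00186667, n = 285
FV = $742.51 × ((1 + 0.0224/12)^285 − 1) / (0.0224/12)
FV = $742.51 × 375.797983
FV = $279,033.76

FV = PMT × ((1+r)^n - 1)/r = $279,033.76


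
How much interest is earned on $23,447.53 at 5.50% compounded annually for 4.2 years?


Compound interest earned = final amount − principal.
A = P(1 + r/n)^(nt) = $23,447.53 × (1 + 0.055/1)^(1 × 4.2) = $29,360.09
Interest = A − P = $29,360.09 − $23,447.53 = $5,912.56

Interest = A - P = $5,912.56


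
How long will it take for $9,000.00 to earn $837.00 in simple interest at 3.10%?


Rearrange the simple interest formula for t:
I = P × r × t  ⇒  t = I / (P × r)
t = $837.00 / ($9,000.00 × 0.031)
t = 3

t = I/(P×r) = 3 years


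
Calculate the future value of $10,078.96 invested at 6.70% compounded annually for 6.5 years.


Compound interest formula: A = P(1 + r/n)^(nt)
A = $10,078.96 × (1 + 0.067/1)^(1 × 6.5)
Growth factor: (1 + 0.067/1)^6.5 = 1.524294
A = $10,078.96 × 1.524294
A = $15,363.30

A = P(1 + r/n)^(nt) = $15,363.30


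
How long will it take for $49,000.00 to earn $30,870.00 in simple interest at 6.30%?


Rearrange the simple interest formula for t:
I = P × r × t  ⇒  t = I / (P × r)
t = $30,870.00 / ($49,000.00 × 0.063)
t = 10

t = I/(P×r) = 10 years


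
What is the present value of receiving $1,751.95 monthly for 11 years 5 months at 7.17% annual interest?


Present value of an ordinary annuity: PV = PMT × (1 − (1 + r)^(−n)) / r
Monthly rate r = 0.0717/12 = 0.005975, n = 137
PV = $1,751.95 × (1 − (1 + 0.0717/12)^(−137)) / (0.0717/12)
PV = $1,751.95 × 93.366467
PV = $163,573.38

PV = PMT × (1-(1+r)^(-n))/r = $163,573.38


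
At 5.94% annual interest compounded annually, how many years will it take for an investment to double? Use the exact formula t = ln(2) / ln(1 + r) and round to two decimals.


Doubling condition: (1 + r)^t = 2
Take ln of both sides: t × ln(1 + r) = ln(2)
t = ln(2) / ln(1 + r)
t = 0.693147 / 0.057703
t = 12.01

t = ln(2) / ln(1 + r) = 12.01 years


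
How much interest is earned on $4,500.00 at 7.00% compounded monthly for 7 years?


Compound interest earned = final amount − principal.
A = P(1 + r/n)^(nt) = $4,500.00 × (1 + 0.07/12)^(12 × 7) = $7,334.97
Interest = A − P = $7,334.97 − $4,500.00 = $2,834.97

Interest = A - P = $2,834.97


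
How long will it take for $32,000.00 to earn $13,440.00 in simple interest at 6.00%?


Rearrange the simple interest formula for t:
I = P × r × t  ⇒  t = I / (P × r)
t = $13,440.00 / ($32,000.00 × 0.06)
t = 7

t = I/(P×r) = 7 years
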